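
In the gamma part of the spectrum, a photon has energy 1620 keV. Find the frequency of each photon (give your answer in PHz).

First convert: E = 1620 keV = 2.5955 × 10^-13 J.
Apply f = E/h: f = 3.917 × 10^20 Hz.
Converting to PHz: f = 391700 PHz ≈ 3.92 × 10^5 PHz.

3.92 × 10^5 PHz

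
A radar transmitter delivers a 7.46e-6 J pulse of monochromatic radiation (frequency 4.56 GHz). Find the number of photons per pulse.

2.47e18 photons

Per-photon energy: E = 3.021e-24 J (from frequency = 4.56 GHz).
N = E_total / E_photon = 7.46e-6 J / 3.021e-24 J = 2.47e18.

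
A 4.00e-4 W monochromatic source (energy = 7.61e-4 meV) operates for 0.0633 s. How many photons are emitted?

2.08e20 photons

Total energy: E_total = P·t = 4.00e-4 × 0.0633 = 2.532e-5 J.
Per-photon energy: E = 1.219e-25 J.
N = E_total / E_photon = 2.08e20.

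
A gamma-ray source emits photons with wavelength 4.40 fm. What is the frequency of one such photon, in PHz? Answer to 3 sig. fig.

6.81 × 10^7 PHz

(c = 2.99792458 × 10^8 m/s.)
First convert: λ = 4.40 fm = 4.40 × 10^-15 m.
Apply f = c/λ: f = 6.813 × 10^22 Hz.
Converting to PHz: f = 6.813 × 10^7 PHz ≈ 6.81 × 10^7 PHz.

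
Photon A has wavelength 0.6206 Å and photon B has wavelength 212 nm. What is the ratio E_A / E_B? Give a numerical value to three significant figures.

E_A = 3.201e-15 J (from wavelength = 0.6206 Å, via E = hc/λ).
E_B = 9.370e-19 J (from wavelength = 212 nm, via E = hc/λ).
Ratio = 3.201e-15 / 9.370e-19 = 3420.

3420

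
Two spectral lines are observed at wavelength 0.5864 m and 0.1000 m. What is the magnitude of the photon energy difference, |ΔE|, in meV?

0.0103 meV

Using E = hc/λ: E₁ = 3.3875 × 10^-25 J, E₂ = 1.9864 × 10^-24 J.
|ΔE| = |3.3875 × 10^-25 − 1.9864 × 10^-24| = 1.65 × 10^-24 J = 0.0103 meV.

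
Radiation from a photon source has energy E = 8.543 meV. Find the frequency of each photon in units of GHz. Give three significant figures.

Use h = 6.62607015 × 10^-34 J·s, 1 eV = 1.602176634 × 10^-19 J.
Convert to SI: E = 8.543 meV = 1.3687 × 10^-21 J.
Apply f = E/h: f = 2.066 × 10^12 Hz.
Converting to GHz: f = 2066 GHz ≈ 2070 GHz.

2070 GHz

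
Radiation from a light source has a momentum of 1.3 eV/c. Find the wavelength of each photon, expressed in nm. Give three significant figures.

954 nm

Take h = 6.62607015e-34 J·s, c = 2.99792458e8 m/s, 1 eV = 1.602176634e-19 J.
In SI units: p = 1.3 eV/c = 6.9476e-28 kg·m/s.
Since λ = h/p for a photon, λ = 9.537e-7 m.
Converting to nm: λ = 953.7 nm ≈ 954 nm.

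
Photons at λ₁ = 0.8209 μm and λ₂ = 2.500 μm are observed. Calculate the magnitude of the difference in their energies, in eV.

Using E = hc/λ: E₁ = 2.4198e-19 J, E₂ = 7.9458e-20 J.
|ΔE| = |2.4198e-19 − 7.9458e-20| = 1.63e-19 J = 1.01 eV.

1.01 eV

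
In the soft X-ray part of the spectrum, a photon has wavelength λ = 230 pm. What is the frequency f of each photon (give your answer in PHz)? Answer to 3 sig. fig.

1300 PHz

In SI units: λ = 230 pm = 2.3·10^-10 m.
The photon relation is f = c/λ, giving f = 1.303·10^18 Hz.
Converting to PHz: f = 1303 PHz ≈ 1300 PHz.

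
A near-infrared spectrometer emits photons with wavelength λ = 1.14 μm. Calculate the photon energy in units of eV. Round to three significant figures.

1.09 eV

Take h = 6.62607015e-34 J·s, c = 2.99792458e8 m/s, 1 eV = 1.602176634e-19 J.
First convert: λ = 1.14 μm = 1.14e-6 m.
Apply E = hc/λ: E = 1.742e-19 J.
Converting to eV: E = 1.088 eV ≈ 1.09 eV.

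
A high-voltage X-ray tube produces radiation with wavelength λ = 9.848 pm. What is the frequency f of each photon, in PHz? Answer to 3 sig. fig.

Use c = 2.99792458 × 10^8 m/s.
Convert to SI: λ = 9.848 pm = 9.848 × 10^-12 m.
Since f = c/λ for a photon, f = 3.044 × 10^19 Hz.
Converting to PHz: f = 30440 PHz ≈ 3.04 × 10^4 PHz.

3.04 × 10^4 PHz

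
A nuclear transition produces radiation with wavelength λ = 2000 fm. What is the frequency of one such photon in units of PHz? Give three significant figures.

Use c = 2.99792458 × 10^8 m/s.
First convert: λ = 2000 fm = 2.0 × 10^-12 m.
Since f = c/λ for a photon, f = 1.499 × 10^20 Hz.
Converting to PHz: f = 149900 PHz ≈ 1.50 × 10^5 PHz.

1.50 × 10^5 PHz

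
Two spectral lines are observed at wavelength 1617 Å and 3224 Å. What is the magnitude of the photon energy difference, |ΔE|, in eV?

Using E = hc/λ: E₁ = 1.2285 × 10^-18 J, E₂ = 6.1614 × 10^-19 J.
|ΔE| = |1.2285 × 10^-18 − 6.1614 × 10^-19| = 6.12 × 10^-19 J = 3.82 eV.

3.82 eV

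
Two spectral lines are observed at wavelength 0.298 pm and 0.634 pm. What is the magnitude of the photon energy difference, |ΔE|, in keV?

Using E = hc/λ: E₁ = 6.666e-13 J, E₂ = 3.133e-13 J.
|ΔE| = |6.666e-13 − 3.133e-13| = 3.53e-13 J = 2200 keV.

2200 keV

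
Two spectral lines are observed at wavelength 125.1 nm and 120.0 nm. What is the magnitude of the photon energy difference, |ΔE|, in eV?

Using E = hc/λ: E₁ = 1.5879e-18 J, E₂ = 1.6554e-18 J.
|ΔE| = |1.5879e-18 − 1.6554e-18| = 6.75e-20 J = 0.421 eV.

0.421 eV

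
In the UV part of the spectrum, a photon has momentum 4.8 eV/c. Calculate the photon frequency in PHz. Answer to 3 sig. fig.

1.16 PHz

In SI units: p = 4.8 eV/c = 2.5653·10^-27 kg·m/s.
For a photon f = pc/h, so f = 1.161·10^15 Hz.
Converting to PHz: f = 1.161 PHz ≈ 1.16 PHz.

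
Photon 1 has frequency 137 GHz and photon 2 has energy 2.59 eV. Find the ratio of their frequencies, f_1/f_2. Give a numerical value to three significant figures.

2.19 × 10^-4

f_1 = 1.370 × 10^11 Hz (from frequency = 137 GHz, via f given directly).
f_2 = 6.263 × 10^14 Hz (from energy = 2.59 eV, via f = E/h).
Ratio = 1.370 × 10^11 / 6.263 × 10^14 = 2.19 × 10^-4.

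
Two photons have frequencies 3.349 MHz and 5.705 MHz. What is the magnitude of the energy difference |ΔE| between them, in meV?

Using E = hf: E₁ = 2.2191e-27 J, E₂ = 3.7802e-27 J.
|ΔE| = |2.2191e-27 − 3.7802e-27| = 1.56e-27 J = 9.74e-6 meV.

9.74e-6 meV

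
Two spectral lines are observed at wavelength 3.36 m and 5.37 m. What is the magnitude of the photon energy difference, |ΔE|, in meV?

1.38 × 10^-4 meV

Using E = hc/λ: E₁ = 5.912 × 10^-26 J, E₂ = 3.699 × 10^-26 J.
|ΔE| = |5.912 × 10^-26 − 3.699 × 10^-26| = 2.21 × 10^-26 J = 1.38 × 10^-4 meV.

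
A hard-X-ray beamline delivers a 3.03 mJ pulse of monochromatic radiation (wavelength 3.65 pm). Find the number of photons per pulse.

Per-photon energy: E = 5.442e-14 J (from wavelength = 3.65 pm).
N = E_total / E_photon = 0.00303 J / 5.442e-14 J = 5.57e10.

5.57e10 photons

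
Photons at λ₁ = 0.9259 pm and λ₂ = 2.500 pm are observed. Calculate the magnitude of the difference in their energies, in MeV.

0.843 MeV

Using E = hc/λ: E₁ = 2.1454e-13 J, E₂ = 7.9458e-14 J.
|ΔE| = |2.1454e-13 − 7.9458e-14| = 1.35e-13 J = 0.843 MeV.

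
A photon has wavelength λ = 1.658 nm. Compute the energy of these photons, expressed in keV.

0.748 keV

Convert to SI: λ = 1.658 nm = 1.658e-9 m.
Apply E = hc/λ: E = 1.198e-16 J.
Converting to keV: E = 0.7478 keV ≈ 0.748 keV.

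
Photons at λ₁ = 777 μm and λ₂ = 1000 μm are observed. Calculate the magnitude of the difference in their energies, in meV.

Using E = hc/λ: E₁ = 2.557 × 10^-22 J, E₂ = 1.986 × 10^-22 J.
|ΔE| = |2.557 × 10^-22 − 1.986 × 10^-22| = 5.70 × 10^-23 J = 0.356 meV.

0.356 meV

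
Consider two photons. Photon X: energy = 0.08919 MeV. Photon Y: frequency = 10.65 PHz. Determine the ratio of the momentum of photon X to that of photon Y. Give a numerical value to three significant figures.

p_X = 4.767 × 10^-23 kg·m/s (from energy = 0.08919 MeV, via p = E/c).
p_Y = 2.354 × 10^-26 kg·m/s (from frequency = 10.65 PHz, via p = hf/c).
Ratio = 4.767 × 10^-23 / 2.354 × 10^-26 = 2020.

2020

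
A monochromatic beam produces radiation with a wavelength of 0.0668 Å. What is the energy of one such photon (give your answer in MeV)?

First convert: λ = 0.0668 Å = 6.68 × 10^-12 m.
The photon relation is E = hc/λ, giving E = 2.974 × 10^-14 J.
Converting to MeV: E = 0.1856 MeV ≈ 0.186 MeV.

0.186 MeV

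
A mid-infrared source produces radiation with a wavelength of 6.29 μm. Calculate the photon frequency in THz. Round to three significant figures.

47.7 THz

Use c = 2.99792458e8 m/s.
Convert to SI: λ = 6.29 μm = 6.29e-6 m.
The photon relation is f = c/λ, giving f = 4.766e13 Hz.
Converting to THz: f = 47.66 THz ≈ 47.7 THz.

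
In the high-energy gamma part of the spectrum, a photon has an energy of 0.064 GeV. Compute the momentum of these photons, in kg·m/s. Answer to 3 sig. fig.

Convert to SI: E = 0.064 GeV = 1.0254e-11 J.
For a photon p = E/c, so p = 3.420e-20 kg·m/s.
So p ≈ 3.42e-20 kg·m/s.

3.42e-20 kg·m/s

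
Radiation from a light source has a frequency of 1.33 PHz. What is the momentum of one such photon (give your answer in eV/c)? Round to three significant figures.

Convert to SI: f = 1.33 PHz = 1.33e15 Hz.
For a photon p = hf/c, so p = 2.940e-27 kg·m/s.
Converting to eV/c: p = 5.500 eV/c ≈ 5.50 eV/c.

5.50 eV/c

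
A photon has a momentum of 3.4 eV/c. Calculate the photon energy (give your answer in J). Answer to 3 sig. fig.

Use c = 2.99792458e8 m/s, 1 eV = 1.602176634e-19 J.
First convert: p = 3.4 eV/c = 1.8171e-27 kg·m/s.
For a photon E = pc, so E = 5.447e-19 J.
So E ≈ 5.45e-19 J.

5.45e-19 J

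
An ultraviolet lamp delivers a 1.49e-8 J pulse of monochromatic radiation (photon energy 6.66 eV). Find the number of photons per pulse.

1.40e10 photons

Per-photon energy: E = 1.067e-18 J (from energy = 6.66 eV).
N = E_total / E_photon = 1.49e-8 J / 1.067e-18 J = 1.40e10.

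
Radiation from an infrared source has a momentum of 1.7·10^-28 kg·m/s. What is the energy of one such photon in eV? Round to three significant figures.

Take c = 2.99792458·10^8 m/s, 1 eV = 1.602176634·10^-19 J.
For a photon E = pc, so E = 5.096·10^-20 J.
Converting to eV: E = 0.3181 eV ≈ 0.318 eV.

0.318 eV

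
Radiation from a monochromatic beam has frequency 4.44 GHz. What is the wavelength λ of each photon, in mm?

67.5 mm

(c = 2.99792458e8 m/s.)
First convert: f = 4.44 GHz = 4.44e9 Hz.
Since λ = c/f for a photon, λ = 0.06752 m.
Converting to mm: λ = 67.52 mm ≈ 67.5 mm.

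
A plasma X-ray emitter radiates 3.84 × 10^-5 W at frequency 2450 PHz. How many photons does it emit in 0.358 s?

Total energy: E_total = P·t = 3.84 × 10^-5 × 0.358 = 1.375 × 10^-5 J.
Per-photon energy: E = 1.623 × 10^-15 J.
N = E_total / E_photon = 8.47 × 10^9.

8.47 × 10^9 photons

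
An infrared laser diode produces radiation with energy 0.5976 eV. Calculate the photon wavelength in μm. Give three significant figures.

Take h = 6.62607015 × 10^-34 J·s, c = 2.99792458 × 10^8 m/s, 1 eV = 1.602176634 × 10^-19 J.
Convert to SI: E = 0.5976 eV = 9.5746 × 10^-20 J.
Apply λ = hc/E: λ = 2.075 × 10^-6 m.
Converting to μm: λ = 2.075 μm ≈ 2.07 μm.

2.07 μm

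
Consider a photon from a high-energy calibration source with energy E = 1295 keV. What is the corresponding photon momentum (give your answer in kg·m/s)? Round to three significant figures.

Use c = 2.99792458e8 m/s, 1 eV = 1.602176634e-19 J.
Convert to SI: E = 1295 keV = 2.0748e-13 J.
The photon relation is p = E/c, giving p = 6.921e-22 kg·m/s.
So p ≈ 6.92e-22 kg·m/s.

6.92e-22 kg·m/s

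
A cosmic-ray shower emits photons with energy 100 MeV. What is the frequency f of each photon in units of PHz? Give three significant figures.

(h = 6.62607015 × 10^-34 J·s, 1 eV = 1.602176634 × 10^-19 J.)
Convert to SI: E = 100 MeV = 1.6022 × 10^-11 J.
The photon relation is f = E/h, giving f = 2.418 × 10^22 Hz.
Converting to PHz: f = 2.418 × 10^7 PHz ≈ 2.42 × 10^7 PHz.

2.42 × 10^7 PHz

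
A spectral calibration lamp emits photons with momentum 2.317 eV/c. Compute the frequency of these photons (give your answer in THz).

560 THz

Take h = 6.62607015 × 10^-34 J·s, c = 2.99792458 × 10^8 m/s, 1 eV = 1.602176634 × 10^-19 J.
In SI units: p = 2.317 eV/c = 1.2383 × 10^-27 kg·m/s.
Apply f = pc/h: f = 5.602 × 10^14 Hz.
Converting to THz: f = 560.2 THz ≈ 560 THz.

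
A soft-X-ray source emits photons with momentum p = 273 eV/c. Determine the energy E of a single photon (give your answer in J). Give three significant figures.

Take c = 2.99792458 × 10^8 m/s, 1 eV = 1.602176634 × 10^-19 J.
Convert to SI: p = 273 eV/c = 1.4590 × 10^-25 kg·m/s.
The photon relation is E = pc, giving E = 4.374 × 10^-17 J.
So E ≈ 4.37 × 10^-17 J.

4.37 × 10^-17 J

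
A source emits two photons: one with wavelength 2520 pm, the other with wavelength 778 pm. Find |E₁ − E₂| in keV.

1.10 keV

Using E = hc/λ: E₁ = 7.883·10^-17 J, E₂ = 2.553·10^-16 J.
|ΔE| = |7.883·10^-17 − 2.553·10^-16| = 1.77·10^-16 J = 1.10 keV.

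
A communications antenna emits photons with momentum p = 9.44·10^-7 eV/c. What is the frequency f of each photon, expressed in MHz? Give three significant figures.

228 MHz

Convert to SI: p = 9.44·10^-7 eV/c = 5.0450·10^-34 kg·m/s.
Since f = pc/h for a photon, f = 2.283·10^8 Hz.
Converting to MHz: f = 228.3 MHz ≈ 228 MHz.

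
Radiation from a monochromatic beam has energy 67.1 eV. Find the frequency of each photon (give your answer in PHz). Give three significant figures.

16.2 PHz

Take h = 6.62607015·10^-34 J·s, 1 eV = 1.602176634·10^-19 J.
In SI units: E = 67.1 eV = 1.0751·10^-17 J.
The photon relation is f = E/h, giving f = 1.622·10^16 Hz.
Converting to PHz: f = 16.22 PHz ≈ 16.2 PHz.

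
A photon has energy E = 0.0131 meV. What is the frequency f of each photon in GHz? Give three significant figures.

(h = 6.62607015e-34 J·s, 1 eV = 1.602176634e-19 J.)
Convert to SI: E = 0.0131 meV = 2.0989e-24 J.
Since f = E/h for a photon, f = 3.168e9 Hz.
Converting to GHz: f = 3.168 GHz ≈ 3.17 GHz.

3.17 GHz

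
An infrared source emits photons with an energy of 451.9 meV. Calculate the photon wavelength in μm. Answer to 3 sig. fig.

2.74 μm

Take h = 6.62607015e-34 J·s, c = 2.99792458e8 m/s, 1 eV = 1.602176634e-19 J.
First convert: E = 451.9 meV = 7.2402e-20 J.
Since λ = hc/E for a photon, λ = 2.744e-6 m.
Converting to μm: λ = 2.744 μm ≈ 2.74 μm.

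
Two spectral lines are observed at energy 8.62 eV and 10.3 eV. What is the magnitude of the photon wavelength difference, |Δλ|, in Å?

Using λ = hc/E: λ₁ = 1.438e-7 m, λ₂ = 1.204e-7 m.
|Δλ| = |1.438e-7 − 1.204e-7| = 2.35e-8 m = 235 Å.

235 Å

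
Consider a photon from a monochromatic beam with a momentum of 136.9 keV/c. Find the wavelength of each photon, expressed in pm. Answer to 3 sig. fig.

Use h = 6.62607015 × 10^-34 J·s, c = 2.99792458 × 10^8 m/s, 1 eV = 1.602176634 × 10^-19 J.
Convert to SI: p = 136.9 keV/c = 7.3163 × 10^-23 kg·m/s.
Since λ = h/p for a photon, λ = 9.057 × 10^-12 m.
Converting to pm: λ = 9.057 pm ≈ 9.06 pm.

9.06 pm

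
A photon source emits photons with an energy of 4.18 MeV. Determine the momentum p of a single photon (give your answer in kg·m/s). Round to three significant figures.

Take c = 2.99792458 × 10^8 m/s, 1 eV = 1.602176634 × 10^-19 J.
In SI units: E = 4.18 MeV = 6.6971 × 10^-13 J.
For a photon p = E/c, so p = 2.234 × 10^-21 kg·m/s.
So p ≈ 2.23 × 10^-21 kg·m/s.

2.23 × 10^-21 kg·m/s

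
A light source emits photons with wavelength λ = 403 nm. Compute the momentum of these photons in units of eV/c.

3.08 eV/c

Convert to SI: λ = 403 nm = 4.03 × 10^-7 m.
Since p = h/λ for a photon, p = 1.644 × 10^-27 kg·m/s.
Converting to eV/c: p = 3.077 eV/c ≈ 3.08 eV/c.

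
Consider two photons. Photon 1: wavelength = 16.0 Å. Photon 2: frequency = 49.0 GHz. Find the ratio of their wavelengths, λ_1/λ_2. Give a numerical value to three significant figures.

λ_1 = 1.600e-9 m (from wavelength = 16.0 Å, via λ given directly).
λ_2 = 0.006118 m (from frequency = 49.0 GHz, via λ = c/f).
Ratio = 1.600e-9 / 0.006118 = 2.62e-7.

2.62e-7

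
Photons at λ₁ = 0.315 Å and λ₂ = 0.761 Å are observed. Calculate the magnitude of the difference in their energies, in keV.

Using E = hc/λ: E₁ = 6.306e-15 J, E₂ = 2.610e-15 J.
|ΔE| = |6.306e-15 − 2.610e-15| = 3.70e-15 J = 23.1 keV.

23.1 keV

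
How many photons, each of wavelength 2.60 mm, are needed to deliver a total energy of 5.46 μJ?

Per-photon energy: E = 7.640e-23 J (from wavelength = 2.60 mm).
N = E_total / E_photon = 5.46e-6 J / 7.640e-23 J = 7.15e16.

7.15e16 photons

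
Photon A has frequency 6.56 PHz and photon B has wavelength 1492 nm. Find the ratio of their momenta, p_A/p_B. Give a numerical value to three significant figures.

32.6

p_A = 1.450·10^-26 kg·m/s (from frequency = 6.56 PHz, via p = hf/c).
p_B = 4.441·10^-28 kg·m/s (from wavelength = 1492 nm, via p = h/λ).
Ratio = 1.450·10^-26 / 4.441·10^-28 = 32.6.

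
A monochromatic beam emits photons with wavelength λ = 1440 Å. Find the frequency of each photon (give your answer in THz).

In SI units: λ = 1440 Å = 1.44e-7 m.
Since f = c/λ for a photon, f = 2.082e15 Hz.
Converting to THz: f = 2082 THz ≈ 2080 THz.

2080 THz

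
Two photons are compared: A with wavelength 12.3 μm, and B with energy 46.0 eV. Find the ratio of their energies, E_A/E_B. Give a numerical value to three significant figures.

E_A = 1.615e-20 J (from wavelength = 12.3 μm, via E = hc/λ).
E_B = 7.370e-18 J (from energy = 46.0 eV, via E given directly).
Ratio = 1.615e-20 / 7.370e-18 = 2.19e-3.

2.19e-3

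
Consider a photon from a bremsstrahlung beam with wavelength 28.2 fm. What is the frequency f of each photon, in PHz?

In SI units: λ = 28.2 fm = 2.82 × 10^-14 m.
For a photon f = c/λ, so f = 1.063 × 10^22 Hz.
Converting to PHz: f = 1.063 × 10^7 PHz ≈ 1.06 × 10^7 PHz.

1.06 × 10^7 PHz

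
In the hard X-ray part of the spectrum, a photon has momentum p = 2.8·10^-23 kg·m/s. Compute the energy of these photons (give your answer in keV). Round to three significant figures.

Use c = 2.99792458·10^8 m/s, 1 eV = 1.602176634·10^-19 J.
For a photon E = pc, so E = 8.394·10^-15 J.
Converting to keV: E = 52.39 keV ≈ 52.4 keV.

52.4 keV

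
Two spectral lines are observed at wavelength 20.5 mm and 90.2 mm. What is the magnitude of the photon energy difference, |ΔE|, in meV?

0.0467 meV

Using E = hc/λ: E₁ = 9.690e-24 J, E₂ = 2.202e-24 J.
|ΔE| = |9.690e-24 − 2.202e-24| = 7.49e-24 J = 0.0467 meV.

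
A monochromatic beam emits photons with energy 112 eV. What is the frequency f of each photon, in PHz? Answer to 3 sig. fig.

27.1 PHz

(h = 6.62607015 × 10^-34 J·s, 1 eV = 1.602176634 × 10^-19 J.)
First convert: E = 112 eV = 1.7944 × 10^-17 J.
Since f = E/h for a photon, f = 2.708 × 10^16 Hz.
Converting to PHz: f = 27.08 PHz ≈ 27.1 PHz.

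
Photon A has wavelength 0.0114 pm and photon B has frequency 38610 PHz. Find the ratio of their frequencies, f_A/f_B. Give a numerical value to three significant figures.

f_A = 2.630 × 10^22 Hz (from wavelength = 0.0114 pm, via f = c/λ).
f_B = 3.861 × 10^19 Hz (from frequency = 38610 PHz, via f given directly).
Ratio = 2.630 × 10^22 / 3.861 × 10^19 = 681.

681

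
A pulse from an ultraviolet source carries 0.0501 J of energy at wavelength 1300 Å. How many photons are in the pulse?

Per-photon energy: E = 1.528·10^-18 J (from wavelength = 1300 Å).
N = E_total / E_photon = 0.0501 J / 1.528·10^-18 J = 3.28·10^16.

3.28·10^16 photons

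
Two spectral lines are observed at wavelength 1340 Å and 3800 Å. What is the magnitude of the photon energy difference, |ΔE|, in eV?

5.99 eV

Using E = hc/λ: E₁ = 1.482e-18 J, E₂ = 5.227e-19 J.
|ΔE| = |1.482e-18 − 5.227e-19| = 9.60e-19 J = 5.99 eV.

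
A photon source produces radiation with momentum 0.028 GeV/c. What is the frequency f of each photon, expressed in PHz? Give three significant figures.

6.77 × 10^6 PHz

(h = 6.62607015 × 10^-34 J·s, c = 2.99792458 × 10^8 m/s, 1 eV = 1.602176634 × 10^-19 J.)
First convert: p = 0.028 GeV/c = 1.4964 × 10^-20 kg·m/s.
Since f = pc/h for a photon, f = 6.770 × 10^21 Hz.
Converting to PHz: f = 6.770 × 10^6 PHz ≈ 6.77 × 10^6 PHz.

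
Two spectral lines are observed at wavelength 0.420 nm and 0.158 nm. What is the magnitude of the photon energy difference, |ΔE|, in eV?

4900 eV

Using E = hc/λ: E₁ = 4.730 × 10^-16 J, E₂ = 1.257 × 10^-15 J.
|ΔE| = |4.730 × 10^-16 − 1.257 × 10^-15| = 7.84 × 10^-16 J = 4900 eV.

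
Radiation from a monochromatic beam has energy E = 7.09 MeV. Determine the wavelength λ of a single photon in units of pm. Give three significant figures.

Take h = 6.62607015e-34 J·s, c = 2.99792458e8 m/s, 1 eV = 1.602176634e-19 J.
First convert: E = 7.09 MeV = 1.1359e-12 J.
Since λ = hc/E for a photon, λ = 1.749e-13 m.
Converting to pm: λ = 0.1749 pm ≈ 0.175 pm.

0.175 pm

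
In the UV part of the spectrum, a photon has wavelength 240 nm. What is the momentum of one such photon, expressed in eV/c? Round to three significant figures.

Use h = 6.62607015 × 10^-34 J·s, c = 2.99792458 × 10^8 m/s, 1 eV = 1.602176634 × 10^-19 J.
First convert: λ = 240 nm = 2.4 × 10^-7 m.
For a photon p = h/λ, so p = 2.761 × 10^-27 kg·m/s.
Converting to eV/c: p = 5.166 eV/c ≈ 5.17 eV/c.

5.17 eV/c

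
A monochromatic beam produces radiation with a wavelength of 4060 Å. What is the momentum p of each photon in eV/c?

Convert to SI: λ = 4060 Å = 4.06·10^-7 m.
Since p = h/λ for a photon, p = 1.632·10^-27 kg·m/s.
Converting to eV/c: p = 3.054 eV/c ≈ 3.05 eV/c.

3.05 eV/c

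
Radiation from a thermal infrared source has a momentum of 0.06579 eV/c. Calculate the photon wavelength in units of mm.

0.0188 mm

In SI units: p = 0.06579 eV/c = 3.5160e-29 kg·m/s.
For a photon λ = h/p, so λ = 1.885e-5 m.
Converting to mm: λ = 0.01885 mm ≈ 0.0188 mm.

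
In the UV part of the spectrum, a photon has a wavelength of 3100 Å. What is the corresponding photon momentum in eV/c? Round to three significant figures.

4.00 eV/c

Use h = 6.62607015 × 10^-34 J·s, c = 2.99792458 × 10^8 m/s, 1 eV = 1.602176634 × 10^-19 J.
Convert to SI: λ = 3100 Å = 3.10 × 10^-7 m.
Apply p = h/λ: p = 2.137 × 10^-27 kg·m/s.
Converting to eV/c: p = 3.999 eV/c ≈ 4.00 eV/c.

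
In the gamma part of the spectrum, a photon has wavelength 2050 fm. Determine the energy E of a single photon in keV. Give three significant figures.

605 keV

Take h = 6.62607015 × 10^-34 J·s, c = 2.99792458 × 10^8 m/s, 1 eV = 1.602176634 × 10^-19 J.
First convert: λ = 2050 fm = 2.05 × 10^-12 m.
The photon relation is E = hc/λ, giving E = 9.690 × 10^-14 J.
Converting to keV: E = 604.8 keV ≈ 605 keV.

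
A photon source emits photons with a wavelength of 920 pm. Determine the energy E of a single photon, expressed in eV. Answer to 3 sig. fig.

Take h = 6.62607015·10^-34 J·s, c = 2.99792458·10^8 m/s, 1 eV = 1.602176634·10^-19 J.
Convert to SI: λ = 920 pm = 9.2·10^-10 m.
Since E = hc/λ for a photon, E = 2.159·10^-16 J.
Converting to eV: E = 1348 eV ≈ 1350 eV.

1350 eV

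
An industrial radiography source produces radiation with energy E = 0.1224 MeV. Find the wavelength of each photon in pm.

Use h = 6.62607015e-34 J·s, c = 2.99792458e8 m/s, 1 eV = 1.602176634e-19 J.
Convert to SI: E = 0.1224 MeV = 1.9611e-14 J.
Apply λ = hc/E: λ = 1.013e-11 m.
Converting to pm: λ = 10.13 pm ≈ 10.1 pm.

10.1 pm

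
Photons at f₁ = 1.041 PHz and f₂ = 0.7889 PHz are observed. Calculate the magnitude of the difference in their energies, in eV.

1.04 eV

Using E = hf: E₁ = 6.8977e-19 J, E₂ = 5.2273e-19 J.
|ΔE| = |6.8977e-19 − 5.2273e-19| = 1.67e-19 J = 1.04 eV.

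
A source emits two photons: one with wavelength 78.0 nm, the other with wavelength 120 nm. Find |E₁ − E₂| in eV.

5.56 eV

Using E = hc/λ: E₁ = 2.547 × 10^-18 J, E₂ = 1.655 × 10^-18 J.
|ΔE| = |2.547 × 10^-18 − 1.655 × 10^-18| = 8.91 × 10^-19 J = 5.56 eV.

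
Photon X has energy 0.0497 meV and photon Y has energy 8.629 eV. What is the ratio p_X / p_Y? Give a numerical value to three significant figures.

p_X = 2.656e-32 kg·m/s (from energy = 0.0497 meV, via p = E/c).
p_Y = 4.612e-27 kg·m/s (from energy = 8.629 eV, via p = E/c).
Ratio = 2.656e-32 / 4.612e-27 = 5.76e-6.

5.76e-6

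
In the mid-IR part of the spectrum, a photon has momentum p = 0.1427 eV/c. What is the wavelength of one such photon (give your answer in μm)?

8.69 μm

Take h = 6.62607015 × 10^-34 J·s, c = 2.99792458 × 10^8 m/s, 1 eV = 1.602176634 × 10^-19 J.
First convert: p = 0.1427 eV/c = 7.6263 × 10^-29 kg·m/s.
For a photon λ = h/p, so λ = 8.688 × 10^-6 m.
Converting to μm: λ = 8.688 μm ≈ 8.69 μm.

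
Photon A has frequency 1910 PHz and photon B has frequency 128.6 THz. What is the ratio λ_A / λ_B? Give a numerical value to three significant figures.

λ_A = 1.570 × 10^-10 m (from frequency = 1910 PHz, via λ = c/f).
λ_B = 2.331 × 10^-6 m (from frequency = 128.6 THz, via λ = c/f).
Ratio = 1.570 × 10^-10 / 2.331 × 10^-6 = 6.73 × 10^-5.

6.73 × 10^-5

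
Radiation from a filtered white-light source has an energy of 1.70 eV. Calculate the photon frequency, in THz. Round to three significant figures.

411 THz

Take h = 6.62607015e-34 J·s, 1 eV = 1.602176634e-19 J.
First convert: E = 1.70 eV = 2.7237e-19 J.
Apply f = E/h: f = 4.111e14 Hz.
Converting to THz: f = 411.1 THz ≈ 411 THz.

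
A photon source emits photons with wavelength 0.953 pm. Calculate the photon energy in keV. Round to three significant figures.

Use h = 6.62607015e-34 J·s, c = 2.99792458e8 m/s, 1 eV = 1.602176634e-19 J.
In SI units: λ = 0.953 pm = 9.53e-13 m.
The photon relation is E = hc/λ, giving E = 2.084e-13 J.
Converting to keV: E = 1301 keV ≈ 1300 keV.

1300 keV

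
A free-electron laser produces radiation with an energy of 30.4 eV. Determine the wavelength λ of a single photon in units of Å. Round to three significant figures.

Convert to SI: E = 30.4 eV = 4.8706·10^-18 J.
For a photon λ = hc/E, so λ = 4.078·10^-8 m.
Converting to Å: λ = 407.8 Å ≈ 408 Å.

408 Å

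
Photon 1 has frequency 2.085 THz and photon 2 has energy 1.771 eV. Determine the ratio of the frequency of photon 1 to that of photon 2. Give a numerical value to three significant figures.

4.87 × 10^-3

f_1 = 2.085 × 10^12 Hz (from frequency = 2.085 THz, via f given directly).
f_2 = 4.282 × 10^14 Hz (from energy = 1.771 eV, via f = E/h).
Ratio = 2.085 × 10^12 / 4.282 × 10^14 = 4.87 × 10^-3.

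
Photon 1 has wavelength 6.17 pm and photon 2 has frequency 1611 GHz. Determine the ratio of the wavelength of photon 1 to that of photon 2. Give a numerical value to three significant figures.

λ_1 = 6.170e-12 m (from wavelength = 6.17 pm, via λ given directly).
λ_2 = 1.861e-4 m (from frequency = 1611 GHz, via λ = c/f).
Ratio = 6.170e-12 / 1.861e-4 = 3.32e-8.

3.32e-8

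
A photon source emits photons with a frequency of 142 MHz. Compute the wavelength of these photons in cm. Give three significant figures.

First convert: f = 142 MHz = 1.42e8 Hz.
Apply λ = c/f: λ = 2.111 m.
Converting to cm: λ = 211.1 cm ≈ 211 cm.

211 cm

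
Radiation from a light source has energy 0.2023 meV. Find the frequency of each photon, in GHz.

(h = 6.62607015e-34 J·s, 1 eV = 1.602176634e-19 J.)
In SI units: E = 0.2023 meV = 3.2412e-23 J.
Apply f = E/h: f = 4.892e10 Hz.
Converting to GHz: f = 48.92 GHz ≈ 48.9 GHz.

48.9 GHz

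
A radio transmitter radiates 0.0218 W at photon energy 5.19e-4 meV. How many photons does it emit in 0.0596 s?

1.56e22 photons

Total energy: E_total = P·t = 0.0218 × 0.0596 = 0.001299 J.
Per-photon energy: E = 8.315e-26 J.
N = E_total / E_photon = 1.56e22.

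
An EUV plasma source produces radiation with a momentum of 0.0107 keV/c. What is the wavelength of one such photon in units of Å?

1160 Å

First convert: p = 0.0107 keV/c = 5.7184e-27 kg·m/s.
Since λ = h/p for a photon, λ = 1.159e-7 m.
Converting to Å: λ = 1159 Å ≈ 1160 Å.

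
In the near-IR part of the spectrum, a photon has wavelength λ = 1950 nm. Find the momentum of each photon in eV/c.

Use h = 6.62607015e-34 J·s, c = 2.99792458e8 m/s, 1 eV = 1.602176634e-19 J.
Convert to SI: λ = 1950 nm = 1.95e-6 m.
Since p = h/λ for a photon, p = 3.398e-28 kg·m/s.
Converting to eV/c: p = 0.6358 eV/c ≈ 0.636 eV/c.

0.636 eV/c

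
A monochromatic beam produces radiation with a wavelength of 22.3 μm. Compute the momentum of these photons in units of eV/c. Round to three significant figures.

Take h = 6.62607015e-34 J·s, c = 2.99792458e8 m/s, 1 eV = 1.602176634e-19 J.
First convert: λ = 22.3 μm = 2.23e-5 m.
Apply p = h/λ: p = 2.971e-29 kg·m/s.
Converting to eV/c: p = 0.05560 eV/c ≈ 0.0556 eV/c.

0.0556 eV/c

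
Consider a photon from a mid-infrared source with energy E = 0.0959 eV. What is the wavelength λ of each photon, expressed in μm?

First convert: E = 0.0959 eV = 1.5365e-20 J.
Since λ = hc/E for a photon, λ = 1.293e-5 m.
Converting to μm: λ = 12.93 μm ≈ 12.9 μm.

12.9 μm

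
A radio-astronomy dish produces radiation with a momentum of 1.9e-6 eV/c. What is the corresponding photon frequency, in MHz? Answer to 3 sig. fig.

Use h = 6.62607015e-34 J·s, c = 2.99792458e8 m/s, 1 eV = 1.602176634e-19 J.
In SI units: p = 1.9e-6 eV/c = 1.0154e-33 kg·m/s.
For a photon f = pc/h, so f = 4.594e8 Hz.
Converting to MHz: f = 459.4 MHz ≈ 459 MHz.

459 MHz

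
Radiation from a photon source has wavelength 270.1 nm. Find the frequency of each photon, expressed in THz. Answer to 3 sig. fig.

1110 THz

Convert to SI: λ = 270.1 nm = 2.701 × 10^-7 m.
The photon relation is f = c/λ, giving f = 1.110 × 10^15 Hz.
Converting to THz: f = 1110 THz ≈ 1110 THz.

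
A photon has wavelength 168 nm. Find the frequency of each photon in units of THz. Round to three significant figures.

1780 THz

First convert: λ = 168 nm = 1.68 × 10^-7 m.
The photon relation is f = c/λ, giving f = 1.784 × 10^15 Hz.
Converting to THz: f = 1784 THz ≈ 1780 THz.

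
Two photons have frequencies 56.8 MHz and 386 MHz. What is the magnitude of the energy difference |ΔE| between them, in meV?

1.36 × 10^-3 meV

Using E = hf: E₁ = 3.764 × 10^-26 J, E₂ = 2.558 × 10^-25 J.
|ΔE| = |3.764 × 10^-26 − 2.558 × 10^-25| = 2.18 × 10^-25 J = 1.36 × 10^-3 meV.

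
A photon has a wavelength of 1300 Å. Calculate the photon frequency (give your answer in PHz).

In SI units: λ = 1300 Å = 1.30e-7 m.
Apply f = c/λ: f = 2.306e15 Hz.
Converting to PHz: f = 2.306 PHz ≈ 2.31 PHz.

2.31 PHz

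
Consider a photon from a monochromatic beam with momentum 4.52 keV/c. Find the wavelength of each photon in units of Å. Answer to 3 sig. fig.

2.74 Å

First convert: p = 4.52 keV/c = 2.4156e-24 kg·m/s.
The photon relation is λ = h/p, giving λ = 2.743e-10 m.
Converting to Å: λ = 2.743 Å ≈ 2.74 Å.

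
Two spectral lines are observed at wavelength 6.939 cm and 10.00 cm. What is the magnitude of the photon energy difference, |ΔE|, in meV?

5.47 × 10^-3 meV

Using E = hc/λ: E₁ = 2.8627 × 10^-24 J, E₂ = 1.9864 × 10^-24 J.
|ΔE| = |2.8627 × 10^-24 − 1.9864 × 10^-24| = 8.76 × 10^-25 J = 5.47 × 10^-3 meV.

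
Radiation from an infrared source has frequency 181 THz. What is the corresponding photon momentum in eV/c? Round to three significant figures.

0.749 eV/c

Take h = 6.62607015e-34 J·s, c = 2.99792458e8 m/s, 1 eV = 1.602176634e-19 J.
In SI units: f = 181 THz = 1.81e14 Hz.
For a photon p = hf/c, so p = 4.000e-28 kg·m/s.
Converting to eV/c: p = 0.7486 eV/c ≈ 0.749 eV/c.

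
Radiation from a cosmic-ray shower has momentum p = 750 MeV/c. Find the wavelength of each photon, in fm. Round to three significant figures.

1.65 fm

In SI units: p = 750 MeV/c = 4.0082e-19 kg·m/s.
Apply λ = h/p: λ = 1.653e-15 m.
Converting to fm: λ = 1.653 fm ≈ 1.65 fm.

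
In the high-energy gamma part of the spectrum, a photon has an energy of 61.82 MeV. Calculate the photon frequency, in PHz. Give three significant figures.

1.49e7 PHz

Convert to SI: E = 61.82 MeV = 9.9047e-12 J.
Since f = E/h for a photon, f = 1.495e22 Hz.
Converting to PHz: f = 1.495e7 PHz ≈ 1.49e7 PHz.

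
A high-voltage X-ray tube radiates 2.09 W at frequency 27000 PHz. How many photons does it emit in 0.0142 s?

1.66 × 10^12 photons

Total energy: E_total = P·t = 2.09 × 0.0142 = 0.02968 J.
Per-photon energy: E = 1.789 × 10^-14 J.
N = E_total / E_photon = 1.66 × 10^12.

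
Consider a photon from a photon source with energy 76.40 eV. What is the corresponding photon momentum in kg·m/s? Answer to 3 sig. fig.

Use c = 2.99792458 × 10^8 m/s, 1 eV = 1.602176634 × 10^-19 J.
First convert: E = 76.40 eV = 1.2241 × 10^-17 J.
Since p = E/c for a photon, p = 4.083 × 10^-26 kg·m/s.
So p ≈ 4.08 × 10^-26 kg·m/s.

4.08 × 10^-26 kg·m/s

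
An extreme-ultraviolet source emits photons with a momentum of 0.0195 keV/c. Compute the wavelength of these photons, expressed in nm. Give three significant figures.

63.6 nm

Take h = 6.62607015 × 10^-34 J·s, c = 2.99792458 × 10^8 m/s, 1 eV = 1.602176634 × 10^-19 J.
First convert: p = 0.0195 keV/c = 1.0421 × 10^-26 kg·m/s.
For a photon λ = h/p, so λ = 6.358 × 10^-8 m.
Converting to nm: λ = 63.58 nm ≈ 63.6 nm.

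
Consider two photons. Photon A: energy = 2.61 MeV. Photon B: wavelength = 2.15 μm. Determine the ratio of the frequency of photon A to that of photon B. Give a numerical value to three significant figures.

4.53 × 10^6

f_A = 6.311 × 10^20 Hz (from energy = 2.61 MeV, via f = E/h).
f_B = 1.394 × 10^14 Hz (from wavelength = 2.15 μm, via f = c/λ).
Ratio = 6.311 × 10^20 / 1.394 × 10^14 = 4.53 × 10^6.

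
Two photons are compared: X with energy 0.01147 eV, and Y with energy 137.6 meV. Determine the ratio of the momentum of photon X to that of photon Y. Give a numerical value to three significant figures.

p_X = 6.130 × 10^-30 kg·m/s (from energy = 0.01147 eV, via p = E/c).
p_Y = 7.354 × 10^-29 kg·m/s (from energy = 137.6 meV, via p = E/c).
Ratio = 6.130 × 10^-30 / 7.354 × 10^-29 = 0.0834.

0.0834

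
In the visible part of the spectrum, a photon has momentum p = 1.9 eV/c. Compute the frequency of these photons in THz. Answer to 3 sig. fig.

First convert: p = 1.9 eV/c = 1.0154 × 10^-27 kg·m/s.
Since f = pc/h for a photon, f = 4.594 × 10^14 Hz.
Converting to THz: f = 459.4 THz ≈ 459 THz.

459 THz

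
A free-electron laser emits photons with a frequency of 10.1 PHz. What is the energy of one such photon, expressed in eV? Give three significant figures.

Take h = 6.62607015 × 10^-34 J·s, 1 eV = 1.602176634 × 10^-19 J.
First convert: f = 10.1 PHz = 1.01 × 10^16 Hz.
For a photon E = hf, so E = 6.692 × 10^-18 J.
Converting to eV: E = 41.77 eV ≈ 41.8 eV.

41.8 eV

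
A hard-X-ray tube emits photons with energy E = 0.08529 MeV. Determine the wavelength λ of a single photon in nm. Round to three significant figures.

0.0145 nm

In SI units: E = 0.08529 MeV = 1.3665e-14 J.
Since λ = hc/E for a photon, λ = 1.454e-11 m.
Converting to nm: λ = 0.01454 nm ≈ 0.0145 nm.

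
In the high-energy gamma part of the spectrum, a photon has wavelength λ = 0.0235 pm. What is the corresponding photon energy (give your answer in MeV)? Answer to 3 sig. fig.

Use h = 6.62607015e-34 J·s, c = 2.99792458e8 m/s, 1 eV = 1.602176634e-19 J.
Convert to SI: λ = 0.0235 pm = 2.35e-14 m.
For a photon E = hc/λ, so E = 8.453e-12 J.
Converting to MeV: E = 52.76 MeV ≈ 52.8 MeV.

52.8 MeV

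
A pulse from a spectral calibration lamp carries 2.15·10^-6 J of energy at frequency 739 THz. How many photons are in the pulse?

4.39·10^12 photons

Per-photon energy: E = 4.897·10^-19 J (from frequency = 739 THz).
N = E_total / E_photon = 2.15·10^-6 J / 4.897·10^-19 J = 4.39·10^12.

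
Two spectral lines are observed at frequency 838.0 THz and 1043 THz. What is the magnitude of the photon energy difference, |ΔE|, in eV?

Using E = hf: E₁ = 5.5526e-19 J, E₂ = 6.9110e-19 J.
|ΔE| = |5.5526e-19 − 6.9110e-19| = 1.36e-19 J = 0.848 eV.

0.848 eV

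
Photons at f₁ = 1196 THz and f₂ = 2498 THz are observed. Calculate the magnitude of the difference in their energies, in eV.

5.38 eV

Using E = hf: E₁ = 7.9248 × 10^-19 J, E₂ = 1.6552 × 10^-18 J.
|ΔE| = |7.9248 × 10^-19 − 1.6552 × 10^-18| = 8.63 × 10^-19 J = 5.38 eV.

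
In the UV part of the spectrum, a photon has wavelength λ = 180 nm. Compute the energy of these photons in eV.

6.89 eV

Convert to SI: λ = 180 nm = 1.80 × 10^-7 m.
The photon relation is E = hc/λ, giving E = 1.104 × 10^-18 J.
Converting to eV: E = 6.888 eV ≈ 6.89 eV.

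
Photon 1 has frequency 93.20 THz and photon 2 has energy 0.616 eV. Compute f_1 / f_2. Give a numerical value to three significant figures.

f_1 = 9.320e13 Hz (from frequency = 93.20 THz, via f given directly).
f_2 = 1.489e14 Hz (from energy = 0.616 eV, via f = E/h).
Ratio = 9.320e13 / 1.489e14 = 0.626.

0.626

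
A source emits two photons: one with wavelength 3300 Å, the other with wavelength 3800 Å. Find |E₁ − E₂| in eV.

Using E = hc/λ: E₁ = 6.0195e-19 J, E₂ = 5.2275e-19 J.
|ΔE| = |6.0195e-19 − 5.2275e-19| = 7.92e-20 J = 0.494 eV.

0.494 eV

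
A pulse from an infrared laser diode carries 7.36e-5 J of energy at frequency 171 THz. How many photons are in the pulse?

6.50e14 photons

Per-photon energy: E = 1.133e-19 J (from frequency = 171 THz).
N = E_total / E_photon = 7.36e-5 J / 1.133e-19 J = 6.50e14.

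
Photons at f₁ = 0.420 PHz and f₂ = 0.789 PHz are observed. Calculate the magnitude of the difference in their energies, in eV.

1.53 eV

Using E = hf: E₁ = 2.783 × 10^-19 J, E₂ = 5.228 × 10^-19 J.
|ΔE| = |2.783 × 10^-19 − 5.228 × 10^-19| = 2.45 × 10^-19 J = 1.53 eV.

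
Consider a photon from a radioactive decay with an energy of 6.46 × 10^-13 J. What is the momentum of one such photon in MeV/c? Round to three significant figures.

For a photon p = E/c, so p = 2.155 × 10^-21 kg·m/s.
Converting to MeV/c: p = 4.032 MeV/c ≈ 4.03 MeV/c.

4.03 MeV/c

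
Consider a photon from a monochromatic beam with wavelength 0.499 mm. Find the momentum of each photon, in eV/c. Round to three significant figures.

2.48e-3 eV/c

Use h = 6.62607015e-34 J·s, c = 2.99792458e8 m/s, 1 eV = 1.602176634e-19 J.
In SI units: λ = 0.499 mm = 4.99e-4 m.
For a photon p = h/λ, so p = 1.328e-30 kg·m/s.
Converting to eV/c: p = 0.002485 eV/c ≈ 2.48e-3 eV/c.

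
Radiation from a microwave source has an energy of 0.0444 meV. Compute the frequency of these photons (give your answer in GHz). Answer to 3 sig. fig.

Take h = 6.62607015e-34 J·s, 1 eV = 1.602176634e-19 J.
First convert: E = 0.0444 meV = 7.1137e-24 J.
Since f = E/h for a photon, f = 1.074e10 Hz.
Converting to GHz: f = 10.74 GHz ≈ 10.7 GHz.

10.7 GHz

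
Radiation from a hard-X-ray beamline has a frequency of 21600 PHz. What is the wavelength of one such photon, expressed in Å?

0.139 Å

First convert: f = 21600 PHz = 2.16e19 Hz.
The photon relation is λ = c/f, giving λ = 1.388e-11 m.
Converting to Å: λ = 0.1388 Å ≈ 0.139 Å.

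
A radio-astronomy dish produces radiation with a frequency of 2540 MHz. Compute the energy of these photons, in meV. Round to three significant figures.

Convert to SI: f = 2540 MHz = 2.54 × 10^9 Hz.
Apply E = hf: E = 1.683 × 10^-24 J.
Converting to meV: E = 0.01050 meV ≈ 0.0105 meV.

0.0105 meV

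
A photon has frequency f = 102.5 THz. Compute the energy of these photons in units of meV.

424 meV

First convert: f = 102.5 THz = 1.025 × 10^14 Hz.
The photon relation is E = hf, giving E = 6.792 × 10^-20 J.
Converting to meV: E = 423.9 meV ≈ 424 meV.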